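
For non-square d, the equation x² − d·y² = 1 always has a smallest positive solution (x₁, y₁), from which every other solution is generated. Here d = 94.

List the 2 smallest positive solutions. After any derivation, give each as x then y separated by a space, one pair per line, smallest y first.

√94 = [9; 1,2,3,1,1,…,2,1,18, …], period ℓ=16 (even) → k=15
i=0: a=9 ⇒ p=9, q=1
i=1: a=1 ⇒ p=10, q=1
…
i=4: a=1 ⇒ p=126, q=13
…
i=7: a=1 ⇒ p=1464, q=151
…
i=13: a=3 ⇒ p=652934, q=67345
i=14: a=2 ⇒ p=1490361, q=153719
i=15: a=1 ⇒ p=2143295, q=221064
fundamental: x₁=2143295, y₁=221064  (since 4593713457025 − 94·48869292096 = 1)
(x_2, y_2) = (2143295·2143295 + 94·221064·221064, 2143295·221064 + 221064·2143295) = (9187426914049, 947610731760)

2143295 221064
9187426914049 947610731760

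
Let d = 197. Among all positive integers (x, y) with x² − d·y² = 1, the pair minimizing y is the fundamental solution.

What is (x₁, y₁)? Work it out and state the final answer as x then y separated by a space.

[14; 28] for √197; ℓ=1 ⇒ convergent index 1
i=0: a=14 ⇒ p=14, q=1
i=1: a=28 ⇒ p=393, q=28
fundamental: x₁=393, y₁=28  (since 154449 − 197·784 = 1)

393 28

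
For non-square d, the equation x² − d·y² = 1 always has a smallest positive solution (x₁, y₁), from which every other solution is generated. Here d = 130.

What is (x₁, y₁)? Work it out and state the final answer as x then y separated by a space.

√130 → a₀=11, period (2,2,22); ℓ=3 odd so k=5
step 0: (11, 1)  from 11·(1,0) + (0,1)
…
step 2: (57, 5)  from 2·(23,2) + (11,1)
step 3: (1277, 112)  from 22·(57,5) + (23,2)
step 4: (2611, 229)  from 2·(1277,112) + (57,5)
step 5: (6499, 570)  from 2·(2611,229) + (1277,112)
fundamental: x₁=6499, y₁=570  (since 42237001 − 130·324900 = 1)

6499 570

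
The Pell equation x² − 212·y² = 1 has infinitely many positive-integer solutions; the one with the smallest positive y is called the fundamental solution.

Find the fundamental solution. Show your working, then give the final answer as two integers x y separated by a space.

66249 4550

d=212: √d = [14; 1,1,3,1,1,…,1,1,28] (ℓ=14, even), read p_13/q_13
k=0  a_k=14  p_k/q_k = 14/1
…
k=2  a_k=1  p_k/q_k = 29/2
k=3  a_k=3  p_k/q_k = 102/7
k=4  a_k=1  p_k/q_k = 131/9
k=5  a_k=1  p_k/q_k = 233/16
k=6  a_k=1  p_k/q_k = 364/25
k=7  a_k=6  p_k/q_k = 2417/166
k=8  a_k=1  p_k/q_k = 2781/191
k=9  a_k=1  p_k/q_k = 5198/357
…
k=12  a_k=1  p_k/q_k = 37114/2549
k=13  a_k=1  p_k/q_k = 66249/4550
fundamental: x₁=66249, y₁=4550  (since 4388930001 − 212·20702500 = 1)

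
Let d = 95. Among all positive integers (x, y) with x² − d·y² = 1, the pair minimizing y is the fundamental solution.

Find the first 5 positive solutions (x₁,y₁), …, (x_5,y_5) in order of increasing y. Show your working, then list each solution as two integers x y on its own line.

39 4
3041 312
237159 24332
18495361 1897584
1442400999 147987220

d=95: √d = [9; 1,2,1,18] (ℓ=4, even), read p_3/q_3
a_0=9:  p_0=9·1+0=9,  q_0=9·0+1=1
a_1=1:  p_1=1·9+1=10,  q_1=1·1+0=1
a_2=2:  p_2=2·10+9=29,  q_2=2·1+1=3
a_3=1:  p_3=1·29+10=39,  q_3=1·3+1=4
→ (39, 4).  Check: 39²=1521, 95·4²=1520, difference 1.
(x_2, y_2) = (39·39 + 95·4·4, 39·4 + 4·39) = (3041, 312)
(x_3, y_3) = (39·3041 + 95·4·312, 39·312 + 4·3041) = (237159, 24332)
(x_4, y_4) = (39·237159 + 95·4·24332, 39·24332 + 4·237159) = (18495361, 1897584)
(x_5, y_5) = (39·18495361 + 95·4·1897584, 39·1897584 + 4·18495361) = (1442400999, 147987220)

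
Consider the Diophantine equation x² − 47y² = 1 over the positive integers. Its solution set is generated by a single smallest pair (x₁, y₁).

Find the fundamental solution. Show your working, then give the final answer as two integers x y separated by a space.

48 7

[6; 1,5,1,12] for √47; ℓ=4 ⇒ convergent index 3
k=0  a_k=6  p_k/q_k = 6/1
k=1  a_k=1  p_k/q_k = 7/1
k=2  a_k=5  p_k/q_k = 41/6
k=3  a_k=1  p_k/q_k = 48/7
(x₁, y₁) = (48, 7);  48² − 47·7² = 1 ✓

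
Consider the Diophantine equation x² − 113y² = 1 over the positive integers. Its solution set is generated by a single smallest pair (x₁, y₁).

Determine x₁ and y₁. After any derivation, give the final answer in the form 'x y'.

[10; 1,1,1,2,2,1,1,1,20] for √113; ℓ=9 ⇒ convergent index 17
k=0  a_k=10  p_k/q_k = 10/1
…
k=9  a_k=20  p_k/q_k = 16009/1506
k=10  a_k=1  p_k/q_k = 16785/1579
…
k=14  a_k=2  p_k/q_k = 313483/29490
…
k=16  a_k=1  p_k/q_k = 758918/71393
k=17  a_k=1  p_k/q_k = 1204353/113296
(x₁, y₁) = (1204353, 113296);  1204353² − 113·113296² = 1 ✓

1204353 113296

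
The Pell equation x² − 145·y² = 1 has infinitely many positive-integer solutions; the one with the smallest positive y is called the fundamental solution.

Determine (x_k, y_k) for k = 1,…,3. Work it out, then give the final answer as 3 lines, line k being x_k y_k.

289 24
167041 13872
96549409 8017992

√145 = [12; 24, …], period ℓ=1 (odd) → k=1
k=0  a_k=12  p_k/q_k = 12/1
k=1  a_k=24  p_k/q_k = 289/24
(x₁, y₁) = (289, 24);  289² − 145·24² = 1 ✓
k=2:  x_2 = 289·289+145·24·24 = 167041,  y_2 = 289·24+24·289 = 13872
k=3:  x_3 = 289·167041+145·24·13872 = 96549409,  y_3 = 289·13872+24·167041 = 8017992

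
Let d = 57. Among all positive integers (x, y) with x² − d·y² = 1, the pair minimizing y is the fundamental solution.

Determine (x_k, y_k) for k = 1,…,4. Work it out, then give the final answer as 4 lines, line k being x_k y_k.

√57 → a₀=7, period (1,1,4,1,1,14); ℓ=6 even so k=5
i=0: a=7 ⇒ p=7, q=1
…
i=2: a=1 ⇒ p=15, q=2
…
i=4: a=1 ⇒ p=83, q=11
i=5: a=1 ⇒ p=151, q=20
(x₁, y₁) = (151, 20);  151² − 57·20² = 1 ✓
(x_2, y_2) = (151·151 + 57·20·20, 151·20 + 20·151) = (45601, 6040)
(x_3, y_3) = (151·45601 + 57·20·6040, 151·6040 + 20·45601) = (13771351, 1824060)
(x_4, y_4) = (151·13771351 + 57·20·1824060, 151·1824060 + 20·13771351) = (4158902401, 550860080)

151 20
45601 6040
13771351 1824060
4158902401 550860080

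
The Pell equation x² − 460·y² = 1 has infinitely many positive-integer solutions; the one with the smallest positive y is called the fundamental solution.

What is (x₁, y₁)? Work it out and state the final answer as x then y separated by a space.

2535751 118230

[21; 2,4,3,1,2,10,2,1,3,4,2,42] for √460; ℓ=12 ⇒ convergent index 11
k=0  a_k=21  p_k/q_k = 21/1
…
k=9  a_k=3  p_k/q_k = 265693/12388
k=10  a_k=4  p_k/q_k = 1135029/52921
k=11  a_k=2  p_k/q_k = 2535751/118230
→ (2535751, 118230).  Check: 2535751²=6430033134001, 460·118230²=6430033134000, difference 1.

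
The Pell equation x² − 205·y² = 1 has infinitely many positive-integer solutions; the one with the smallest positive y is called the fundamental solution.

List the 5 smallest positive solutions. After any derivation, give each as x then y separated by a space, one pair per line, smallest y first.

d=205: √d = [14; 3,6,1,4,1,6,3,28] (ℓ=8, even), read p_7/q_7
i=0: a=14 ⇒ p=14, q=1
…
i=2: a=6 ⇒ p=272, q=19
…
i=4: a=4 ⇒ p=1532, q=107
i=5: a=1 ⇒ p=1847, q=129
i=6: a=6 ⇒ p=12614, q=881
i=7: a=3 ⇒ p=39689, q=2772
fundamental: x₁=39689, y₁=2772  (since 1575216721 − 205·7683984 = 1)
(39689+2772√205)^2 = 3150433441 + 220035816√205
(39689+2772√205)^3 = 250075105640009 + 17466002999676√205
(39689+2772√205)^4 = 19850461732342200961 + 1386416385888245712√205
(39689+2772√205)^5 = 1575689951139784122242249 + 110050959861571165127460√205

39689 2772
3150433441 220035816
250075105640009 17466002999676
19850461732342200961 1386416385888245712
1575689951139784122242249 110050959861571165127460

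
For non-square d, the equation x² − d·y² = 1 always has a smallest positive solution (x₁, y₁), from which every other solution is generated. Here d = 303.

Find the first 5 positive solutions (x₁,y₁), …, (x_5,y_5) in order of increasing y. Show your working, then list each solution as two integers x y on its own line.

√303 = [17; 2,2,5,2,2,34, …], period ℓ=6 (even) → k=5
a_0=17:  p_0=17·1+0=17,  q_0=17·0+1=1
…
a_3=5:  p_3=5·87+35=470,  q_3=5·5+2=27
a_4=2:  p_4=2·470+87=1027,  q_4=2·27+5=59
a_5=2:  p_5=2·1027+470=2524,  q_5=2·59+27=145
fundamental: x₁=2524, y₁=145  (since 6370576 − 303·21025 = 1)
(2524+145√303)^2 = 12741151 + 731960√303
(2524+145√303)^3 = 64317327724 + 3694933935√303
(2524+145√303)^4 = 324673857609601 + 18652025771920√303
(2524+145√303)^5 = 1638953568895938124 + 94155422401718225√303

2524 145
12741151 731960
64317327724 3694933935
324673857609601 18652025771920
1638953568895938124 94155422401718225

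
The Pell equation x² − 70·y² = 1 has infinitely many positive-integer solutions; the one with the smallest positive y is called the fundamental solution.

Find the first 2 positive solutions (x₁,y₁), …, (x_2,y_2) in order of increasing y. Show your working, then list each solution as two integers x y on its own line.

[8; 2,1,2,1,2,16] for √70; ℓ=6 ⇒ convergent index 5
i=0: a=8 ⇒ p=8, q=1
i=1: a=2 ⇒ p=17, q=2
i=2: a=1 ⇒ p=25, q=3
…
i=4: a=1 ⇒ p=92, q=11
i=5: a=2 ⇒ p=251, q=30
fundamental: x₁=251, y₁=30  (since 63001 − 70·900 = 1)
n=2: (251,30)∘(251,30) = (251·251+70·30·30, 251·30+30·251) = (126001,15060)

251 30
126001 15060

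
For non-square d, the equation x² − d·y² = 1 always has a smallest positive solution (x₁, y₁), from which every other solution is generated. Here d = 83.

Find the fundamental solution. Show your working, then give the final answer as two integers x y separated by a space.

82 9

√83 → a₀=9, period (9,18); ℓ=2 even so k=1
i=0: a=9 ⇒ p=9, q=1
i=1: a=9 ⇒ p=82, q=9
→ (82, 9).  Check: 82²=6724, 83·9²=6723, difference 1.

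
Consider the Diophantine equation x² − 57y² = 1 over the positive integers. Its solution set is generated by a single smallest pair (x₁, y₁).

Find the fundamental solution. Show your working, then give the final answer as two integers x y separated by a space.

151 20

d=57: √d = [7; 1,1,4,1,1,14] (ℓ=6, even), read p_5/q_5
i=0: a=7 ⇒ p=7, q=1
i=1: a=1 ⇒ p=8, q=1
…
i=3: a=4 ⇒ p=68, q=9
i=4: a=1 ⇒ p=83, q=11
i=5: a=1 ⇒ p=151, q=20
→ (151, 20).  Check: 151²=22801, 57·20²=22800, difference 1.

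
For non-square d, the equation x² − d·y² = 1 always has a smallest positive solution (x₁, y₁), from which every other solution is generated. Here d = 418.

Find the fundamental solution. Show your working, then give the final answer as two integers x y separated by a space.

√418 → a₀=20, period (2,4,20,4,2,40); ℓ=6 even so k=5
k=0  a_k=20  p_k/q_k = 20/1
…
k=2  a_k=4  p_k/q_k = 184/9
k=3  a_k=20  p_k/q_k = 3721/182
k=4  a_k=4  p_k/q_k = 15068/737
k=5  a_k=2  p_k/q_k = 33857/1656
→ (33857, 1656).  Check: 33857²=1146296449, 418·1656²=1146296448, difference 1.

33857 1656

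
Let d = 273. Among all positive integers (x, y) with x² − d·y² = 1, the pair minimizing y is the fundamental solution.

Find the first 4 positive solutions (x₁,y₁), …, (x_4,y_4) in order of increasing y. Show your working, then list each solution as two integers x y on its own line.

727 44
1057057 63976
1536960151 93021060
2234739002497 135252557264

√273 → a₀=16, period (1,1,10,1,1,32); ℓ=6 even so k=5
k=0  a_k=16  p_k/q_k = 16/1
…
k=2  a_k=1  p_k/q_k = 33/2
…
k=4  a_k=1  p_k/q_k = 380/23
k=5  a_k=1  p_k/q_k = 727/44
→ (727, 44).  Check: 727²=528529, 273·44²=528528, difference 1.
(x_2, y_2) = (727·727 + 273·44·44, 727·44 + 44·727) = (1057057, 63976)
(x_3, y_3) = (727·1057057 + 273·44·63976, 727·63976 + 44·1057057) = (1536960151, 93021060)
(x_4, y_4) = (727·1536960151 + 273·44·93021060, 727·93021060 + 44·1536960151) = (2234739002497, 135252557264)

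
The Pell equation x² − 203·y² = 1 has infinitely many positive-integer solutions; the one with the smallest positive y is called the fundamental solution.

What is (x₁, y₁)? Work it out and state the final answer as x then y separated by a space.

√203 = [14; 4,28, …], period ℓ=2 (even) → k=1
i=0: a=14 ⇒ p=14, q=1
i=1: a=4 ⇒ p=57, q=4
fundamental: x₁=57, y₁=4  (since 3249 − 203·16 = 1)

57 4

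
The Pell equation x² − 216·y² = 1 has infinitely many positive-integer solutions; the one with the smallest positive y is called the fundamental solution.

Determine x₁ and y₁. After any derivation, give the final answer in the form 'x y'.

485 33

√216 → a₀=14, period (1,2,3,2,1,28); ℓ=6 even so k=5
k=0  a_k=14  p_k/q_k = 14/1
k=1  a_k=1  p_k/q_k = 15/1
…
k=4  a_k=2  p_k/q_k = 338/23
k=5  a_k=1  p_k/q_k = 485/33
fundamental: x₁=485, y₁=33  (since 235225 − 216·1089 = 1)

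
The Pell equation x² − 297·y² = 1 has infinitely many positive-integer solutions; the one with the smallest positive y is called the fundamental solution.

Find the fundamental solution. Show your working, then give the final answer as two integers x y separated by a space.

48599 2820

√297 → a₀=17, period (4,3,1,1,2,1,1,3,4,34); ℓ=10 even so k=9
step 0: (17, 1)  from 17·(1,0) + (0,1)
step 1: (69, 4)  from 4·(17,1) + (1,0)
step 2: (224, 13)  from 3·(69,4) + (17,1)
step 3: (293, 17)  from 1·(224,13) + (69,4)
…
step 6: (1844, 107)  from 1·(1327,77) + (517,30)
step 7: (3171, 184)  from 1·(1844,107) + (1327,77)
step 8: (11357, 659)  from 3·(3171,184) + (1844,107)
step 9: (48599, 2820)  from 4·(11357,659) + (3171,184)
(x₁, y₁) = (48599, 2820);  48599² − 297·2820² = 1 ✓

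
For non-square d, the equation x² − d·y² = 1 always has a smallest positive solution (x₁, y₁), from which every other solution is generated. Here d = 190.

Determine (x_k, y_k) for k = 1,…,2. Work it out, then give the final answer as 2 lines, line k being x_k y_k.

[13; 1,3,1,1,1,…,3,1,26] for √190; ℓ=14 ⇒ convergent index 13
i=0: a=13 ⇒ p=13, q=1
i=1: a=1 ⇒ p=14, q=1
…
i=3: a=1 ⇒ p=69, q=5
i=4: a=1 ⇒ p=124, q=9
i=5: a=1 ⇒ p=193, q=14
i=6: a=2 ⇒ p=510, q=37
i=7: a=2 ⇒ p=1213, q=88
i=8: a=2 ⇒ p=2936, q=213
…
i=10: a=1 ⇒ p=7085, q=514
i=11: a=1 ⇒ p=11234, q=815
i=12: a=3 ⇒ p=40787, q=2959
i=13: a=1 ⇒ p=52021, q=3774
(x₁, y₁) = (52021, 3774);  52021² − 190·3774² = 1 ✓
(52021+3774√190)^2 = 5412368881 + 392654508√190

52021 3774
5412368881 392654508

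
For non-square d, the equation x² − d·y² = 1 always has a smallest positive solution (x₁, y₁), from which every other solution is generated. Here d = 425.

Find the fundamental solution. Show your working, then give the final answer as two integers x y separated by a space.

√425 = [20; 1,1,1,1,1,1,40, …], period ℓ=7 (odd) → k=13
step 0: (20, 1)  from 20·(1,0) + (0,1)
step 1: (21, 1)  from 1·(20,1) + (1,0)
…
step 3: (62, 3)  from 1·(41,2) + (21,1)
step 4: (103, 5)  from 1·(62,3) + (41,2)
…
step 6: (268, 13)  from 1·(165,8) + (103,5)
step 7: (10885, 528)  from 40·(268,13) + (165,8)
…
step 9: (22038, 1069)  from 1·(11153,541) + (10885,528)
step 10: (33191, 1610)  from 1·(22038,1069) + (11153,541)
step 11: (55229, 2679)  from 1·(33191,1610) + (22038,1069)
step 12: (88420, 4289)  from 1·(55229,2679) + (33191,1610)
step 13: (143649, 6968)  from 1·(88420,4289) + (55229,2679)
fundamental: x₁=143649, y₁=6968  (since 20635035201 − 425·48553024 = 1)

143649 6968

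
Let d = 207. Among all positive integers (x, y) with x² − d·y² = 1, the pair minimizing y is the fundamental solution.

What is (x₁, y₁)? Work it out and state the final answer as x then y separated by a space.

d=207: √d = [14; 2,1,1,2,1,1,2,28] (ℓ=8, even), read p_7/q_7
k=0  a_k=14  p_k/q_k = 14/1
k=1  a_k=2  p_k/q_k = 29/2
…
k=3  a_k=1  p_k/q_k = 72/5
…
k=5  a_k=1  p_k/q_k = 259/18
k=6  a_k=1  p_k/q_k = 446/31
k=7  a_k=2  p_k/q_k = 1151/80
fundamental: x₁=1151, y₁=80  (since 1324801 − 207·6400 = 1)

1151 80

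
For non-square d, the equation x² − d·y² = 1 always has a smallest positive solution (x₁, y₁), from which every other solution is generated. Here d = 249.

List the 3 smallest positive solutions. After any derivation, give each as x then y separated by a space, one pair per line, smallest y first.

8553815 542076
146335502108449 9273635639880
2503453625935556812055 158649927281879742324

d=249: √d = [15; 1,3,1,1,5,…,3,1,30] (ℓ=16, even), read p_15/q_15
step 0: (15, 1)  from 15·(1,0) + (0,1)
step 1: (16, 1)  from 1·(15,1) + (1,0)
…
step 5: (789, 50)  from 5·(142,9) + (79,5)
…
step 7: (3582, 227)  from 3·(931,59) + (789,50)
…
step 10: (150586, 9543)  from 1·(113835,7214) + (36751,2329)
…
step 14: (6669699, 422675)  from 3·(1884116,119401) + (1017351,64472)
step 15: (8553815, 542076)  from 1·(6669699,422675) + (1884116,119401)
fundamental: x₁=8553815, y₁=542076  (since 73167751054225 − 249·293846389776 = 1)
n=2: (8553815,542076)∘(8553815,542076) = (8553815·8553815+249·542076·542076, 8553815·542076+542076·8553815) = (146335502108449,9273635639880)
n=3: (146335502108449,9273635639880)∘(8553815,542076) = (8553815·146335502108449+249·542076·9273635639880, 8553815·9273635639880+542076·146335502108449) = (2503453625935556812055,158649927281879742324)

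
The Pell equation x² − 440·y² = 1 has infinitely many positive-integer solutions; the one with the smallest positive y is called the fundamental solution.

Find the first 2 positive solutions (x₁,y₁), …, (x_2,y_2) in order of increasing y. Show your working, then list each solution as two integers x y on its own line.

√440 = [20; 1,40, …], period ℓ=2 (even) → k=1
i=0: a=20 ⇒ p=20, q=1
i=1: a=1 ⇒ p=21, q=1
(x₁, y₁) = (21, 1);  21² − 440·1² = 1 ✓
(21+1√440)^2 = 881 + 42√440

21 1
881 42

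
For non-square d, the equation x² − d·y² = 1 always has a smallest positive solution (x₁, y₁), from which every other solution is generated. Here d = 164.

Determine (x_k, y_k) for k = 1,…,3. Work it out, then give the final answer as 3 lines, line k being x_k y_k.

√164 = [12; 1,4,6,4,1,24, …], period ℓ=6 (even) → k=5
k=0  a_k=12  p_k/q_k = 12/1
k=1  a_k=1  p_k/q_k = 13/1
…
k=4  a_k=4  p_k/q_k = 1652/129
k=5  a_k=1  p_k/q_k = 2049/160
(x₁, y₁) = (2049, 160);  2049² − 164·160² = 1 ✓
k=2:  x_2 = 2049·2049+164·160·160 = 8396801,  y_2 = 2049·160+160·2049 = 655680
k=3:  x_3 = 2049·8396801+164·160·655680 = 34410088449,  y_3 = 2049·655680+160·8396801 = 2686976480

2049 160
8396801 655680
34410088449 2686976480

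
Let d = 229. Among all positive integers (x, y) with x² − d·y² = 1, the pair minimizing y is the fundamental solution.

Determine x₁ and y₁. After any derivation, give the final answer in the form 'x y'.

5848201 386460

√229 = [15; 7,1,1,7,30, …], period ℓ=5 (odd) → k=9
i=0: a=15 ⇒ p=15, q=1
i=1: a=7 ⇒ p=106, q=7
…
i=4: a=7 ⇒ p=1710, q=113
i=5: a=30 ⇒ p=51527, q=3405
i=6: a=7 ⇒ p=362399, q=23948
i=7: a=1 ⇒ p=413926, q=27353
i=8: a=1 ⇒ p=776325, q=51301
i=9: a=7 ⇒ p=5848201, q=386460
fundamental: x₁=5848201, y₁=386460  (since 34201454936401 − 229·149351331600 = 1)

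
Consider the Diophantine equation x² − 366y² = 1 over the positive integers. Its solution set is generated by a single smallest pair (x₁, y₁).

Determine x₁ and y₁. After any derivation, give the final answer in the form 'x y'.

907925 47458

d=366: √d = [19; 7,1,1,1,2,12,2,1,1,1,7,38] (ℓ=12, even), read p_11/q_11
step 0: (19, 1)  from 19·(1,0) + (0,1)
step 1: (134, 7)  from 7·(19,1) + (1,0)
step 2: (153, 8)  from 1·(134,7) + (19,1)
step 3: (287, 15)  from 1·(153,8) + (134,7)
…
step 5: (1167, 61)  from 2·(440,23) + (287,15)
…
step 7: (30055, 1571)  from 2·(14444,755) + (1167,61)
step 8: (44499, 2326)  from 1·(30055,1571) + (14444,755)
step 9: (74554, 3897)  from 1·(44499,2326) + (30055,1571)
step 10: (119053, 6223)  from 1·(74554,3897) + (44499,2326)
step 11: (907925, 47458)  from 7·(119053,6223) + (74554,3897)
fundamental: x₁=907925, y₁=47458  (since 824327805625 − 366·2252261764 = 1)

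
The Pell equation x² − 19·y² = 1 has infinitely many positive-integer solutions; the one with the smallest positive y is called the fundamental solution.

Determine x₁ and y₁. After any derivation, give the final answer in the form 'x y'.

170 39

√19 = [4; 2,1,3,1,2,8, …], period ℓ=6 (even) → k=5
i=0: a=4 ⇒ p=4, q=1
i=1: a=2 ⇒ p=9, q=2
i=2: a=1 ⇒ p=13, q=3
i=3: a=3 ⇒ p=48, q=11
i=4: a=1 ⇒ p=61, q=14
i=5: a=2 ⇒ p=170, q=39
→ (170, 39).  Check: 170²=28900, 19·39²=28899, difference 1.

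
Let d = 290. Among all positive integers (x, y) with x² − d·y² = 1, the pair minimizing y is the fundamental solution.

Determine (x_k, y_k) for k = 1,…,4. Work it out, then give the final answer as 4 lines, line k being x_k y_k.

√290 = [17; 34, …], period ℓ=1 (odd) → k=1
k=0  a_k=17  p_k/q_k = 17/1
k=1  a_k=34  p_k/q_k = 579/34
fundamental: x₁=579, y₁=34  (since 335241 − 290·1156 = 1)
(x_2, y_2) = (579·579 + 290·34·34, 579·34 + 34·579) = (670481, 39372)
(x_3, y_3) = (579·670481 + 290·34·39372, 579·39372 + 34·670481) = (776416419, 45592742)
(x_4, y_4) = (579·776416419 + 290·34·45592742, 579·45592742 + 34·776416419) = (899089542721, 52796355864)

579 34
670481 39372
776416419 45592742
899089542721 52796355864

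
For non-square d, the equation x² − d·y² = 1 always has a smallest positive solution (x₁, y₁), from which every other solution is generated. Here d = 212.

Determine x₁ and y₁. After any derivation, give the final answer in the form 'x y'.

66249 4550

d=212: √d = [14; 1,1,3,1,1,…,1,1,28] (ℓ=14, even), read p_13/q_13
a_0=14:  p_0=14·1+0=14,  q_0=14·0+1=1
…
a_2=1:  p_2=1·15+14=29,  q_2=1·1+1=2
a_3=3:  p_3=3·29+15=102,  q_3=3·2+1=7
…
a_6=1:  p_6=1·233+131=364,  q_6=1·16+9=25
…
a_8=1:  p_8=1·2417+364=2781,  q_8=1·166+25=191
…
a_11=3:  p_11=3·7979+5198=29135,  q_11=3·548+357=2001
a_12=1:  p_12=1·29135+7979=37114,  q_12=1·2001+548=2549
a_13=1:  p_13=1·37114+29135=66249,  q_13=1·2549+2001=4550
→ (66249, 4550).  Check: 66249²=4388930001, 212·4550²=4388930000, difference 1.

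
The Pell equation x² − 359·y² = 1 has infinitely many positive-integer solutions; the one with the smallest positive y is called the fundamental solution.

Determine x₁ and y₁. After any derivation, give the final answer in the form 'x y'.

360 19

√359 = [18; 1,17,1,36, …], period ℓ=4 (even) → k=3
k=0  a_k=18  p_k/q_k = 18/1
…
k=2  a_k=17  p_k/q_k = 341/18
k=3  a_k=1  p_k/q_k = 360/19
(x₁, y₁) = (360, 19);  360² − 359·19² = 1 ✓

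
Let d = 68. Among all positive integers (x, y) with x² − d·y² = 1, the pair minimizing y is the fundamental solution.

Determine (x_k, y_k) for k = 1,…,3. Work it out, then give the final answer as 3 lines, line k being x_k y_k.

√68 = [8; 4,16, …], period ℓ=2 (even) → k=1
i=0: a=8 ⇒ p=8, q=1
i=1: a=4 ⇒ p=33, q=4
→ (33, 4).  Check: 33²=1089, 68·4²=1088, difference 1.
n=2: (33,4)∘(33,4) = (33·33+68·4·4, 33·4+4·33) = (2177,264)
n=3: (2177,264)∘(33,4) = (33·2177+68·4·264, 33·264+4·2177) = (143649,17420)

33 4
2177 264
143649 17420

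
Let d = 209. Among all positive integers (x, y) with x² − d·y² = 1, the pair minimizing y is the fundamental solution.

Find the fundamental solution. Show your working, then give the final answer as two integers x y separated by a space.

46551 3220

[14; 2,5,3,2,3,5,2,28] for √209; ℓ=8 ⇒ convergent index 7
k=0  a_k=14  p_k/q_k = 14/1
k=1  a_k=2  p_k/q_k = 29/2
…
k=3  a_k=3  p_k/q_k = 506/35
…
k=5  a_k=3  p_k/q_k = 4019/278
k=6  a_k=5  p_k/q_k = 21266/1471
k=7  a_k=2  p_k/q_k = 46551/3220
→ (46551, 3220).  Check: 46551²=2166995601, 209·3220²=2166995600, difference 1.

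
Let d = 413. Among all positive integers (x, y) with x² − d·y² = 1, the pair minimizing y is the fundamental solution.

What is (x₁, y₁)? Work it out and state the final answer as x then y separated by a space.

113399 5580

√413 → a₀=20, period (3,9,1,4,1,9,3,40); ℓ=8 even so k=7
i=0: a=20 ⇒ p=20, q=1
…
i=2: a=9 ⇒ p=569, q=28
i=3: a=1 ⇒ p=630, q=31
i=4: a=4 ⇒ p=3089, q=152
i=5: a=1 ⇒ p=3719, q=183
i=6: a=9 ⇒ p=36560, q=1799
i=7: a=3 ⇒ p=113399, q=5580
(x₁, y₁) = (113399, 5580);  113399² − 413·5580² = 1 ✓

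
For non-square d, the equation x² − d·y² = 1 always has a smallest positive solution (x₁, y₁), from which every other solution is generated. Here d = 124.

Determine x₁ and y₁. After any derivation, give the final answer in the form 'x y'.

[11; 7,2,1,1,1,…,2,7,22] for √124; ℓ=16 ⇒ convergent index 15
a_0=11:  p_0=11·1+0=11,  q_0=11·0+1=1
a_1=7:  p_1=7·11+1=78,  q_1=7·1+0=7
…
a_9=1:  p_9=1·14543+3040=17583,  q_9=1·1306+273=1579
a_10=3:  p_10=3·17583+14543=67292,  q_10=3·1579+1306=6043
…
a_13=1:  p_13=1·152167+84875=237042,  q_13=1·13665+7622=21287
a_14=2:  p_14=2·237042+152167=626251,  q_14=2·21287+13665=56239
a_15=7:  p_15=7·626251+237042=4620799,  q_15=7·56239+21287=414960
(x₁, y₁) = (4620799, 414960);  4620799² − 124·414960² = 1 ✓

4620799 414960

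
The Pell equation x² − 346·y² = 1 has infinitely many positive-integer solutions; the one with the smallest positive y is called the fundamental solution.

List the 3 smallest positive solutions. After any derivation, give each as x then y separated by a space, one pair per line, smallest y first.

√346 → a₀=18, period (1,1,1,1,36); ℓ=5 odd so k=9
i=0: a=18 ⇒ p=18, q=1
i=1: a=1 ⇒ p=19, q=1
…
i=4: a=1 ⇒ p=93, q=5
i=5: a=36 ⇒ p=3404, q=183
i=6: a=1 ⇒ p=3497, q=188
i=7: a=1 ⇒ p=6901, q=371
i=8: a=1 ⇒ p=10398, q=559
i=9: a=1 ⇒ p=17299, q=930
→ (17299, 930).  Check: 17299²=299255401, 346·930²=299255400, difference 1.
(17299+930√346)^2 = 598510801 + 32176140√346
(17299+930√346)^3 = 20707276675699 + 1113230090790√346

17299 930
598510801 32176140
20707276675699 1113230090790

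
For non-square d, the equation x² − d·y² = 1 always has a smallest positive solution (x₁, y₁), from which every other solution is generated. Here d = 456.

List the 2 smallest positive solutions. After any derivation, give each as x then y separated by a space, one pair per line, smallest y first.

√456 = [21; 2,1,4,1,2,42, …], period ℓ=6 (even) → k=5
a_0=21:  p_0=21·1+0=21,  q_0=21·0+1=1
…
a_3=4:  p_3=4·64+43=299,  q_3=4·3+2=14
a_4=1:  p_4=1·299+64=363,  q_4=1·14+3=17
a_5=2:  p_5=2·363+299=1025,  q_5=2·17+14=48
→ (1025, 48).  Check: 1025²=1050625, 456·48²=1050624, difference 1.
k=2:  x_2 = 1025·1025+456·48·48 = 2101249,  y_2 = 1025·48+48·1025 = 98400

1025 48
2101249 98400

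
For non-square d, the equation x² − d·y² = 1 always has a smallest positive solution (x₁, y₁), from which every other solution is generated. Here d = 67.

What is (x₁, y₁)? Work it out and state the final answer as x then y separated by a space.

√67 → a₀=8, period (5,2,1,1,7,1,1,2,5,16); ℓ=10 even so k=9
k=0  a_k=8  p_k/q_k = 8/1
k=1  a_k=5  p_k/q_k = 41/5
k=2  a_k=2  p_k/q_k = 90/11
…
k=4  a_k=1  p_k/q_k = 221/27
…
k=7  a_k=1  p_k/q_k = 3577/437
k=8  a_k=2  p_k/q_k = 9053/1106
k=9  a_k=5  p_k/q_k = 48842/5967
fundamental: x₁=48842, y₁=5967  (since 2385540964 − 67·35605089 = 1)

48842 5967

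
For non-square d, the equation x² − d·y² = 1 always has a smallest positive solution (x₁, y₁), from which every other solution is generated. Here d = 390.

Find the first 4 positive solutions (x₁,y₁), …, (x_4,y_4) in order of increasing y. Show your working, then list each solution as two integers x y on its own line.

79 4
12481 632
1971919 99852
311550721 15775984

d=390: √d = [19; 1,2,1,38] (ℓ=4, even), read p_3/q_3
step 0: (19, 1)  from 19·(1,0) + (0,1)
step 1: (20, 1)  from 1·(19,1) + (1,0)
step 2: (59, 3)  from 2·(20,1) + (19,1)
step 3: (79, 4)  from 1·(59,3) + (20,1)
→ (79, 4).  Check: 79²=6241, 390·4²=6240, difference 1.
n=2: (79,4)∘(79,4) = (79·79+390·4·4, 79·4+4·79) = (12481,632)
n=3: (12481,632)∘(79,4) = (79·12481+390·4·632, 79·632+4·12481) = (1971919,99852)
n=4: (1971919,99852)∘(79,4) = (79·1971919+390·4·99852, 79·99852+4·1971919) = (311550721,15775984)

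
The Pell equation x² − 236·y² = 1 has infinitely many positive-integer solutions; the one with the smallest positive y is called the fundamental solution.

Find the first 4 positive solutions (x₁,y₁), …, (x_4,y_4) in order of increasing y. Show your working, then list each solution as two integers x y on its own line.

d=236: √d = [15; 2,1,3,5,1,6,1,5,3,1,2,30] (ℓ=12, even), read p_11/q_11
a_0=15:  p_0=15·1+0=15,  q_0=15·0+1=1
…
a_8=5:  p_8=5·8311+7251=48806,  q_8=5·541+472=3177
…
a_10=1:  p_10=1·154729+48806=203535,  q_10=1·10072+3177=13249
a_11=2:  p_11=2·203535+154729=561799,  q_11=2·13249+10072=36570
→ (561799, 36570).  Check: 561799²=315618116401, 236·36570²=315618116400, difference 1.
k=2:  x_2 = 561799·561799+236·36570·36570 = 631236232801,  y_2 = 561799·36570+36570·561799 = 41089978860
k=3:  x_3 = 561799·631236232801+236·36570·41089978860 = 709255768702176199,  y_3 = 561799·41089978860+36570·631236232801 = 46168618067101710
k=4:  x_4 = 561799·709255768702176199+236·36570·46168618067101710 = 796918363201596536611201,  y_4 = 561799·46168618067101710+36570·709255768702176199 = 51874966922918257173720

561799 36570
631236232801 41089978860
709255768702176199 46168618067101710
796918363201596536611201 51874966922918257173720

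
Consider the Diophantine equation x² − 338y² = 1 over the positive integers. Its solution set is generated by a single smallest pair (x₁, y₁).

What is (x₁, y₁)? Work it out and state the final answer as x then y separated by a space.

114243 6214

√338 = [18; 2,1,1,2,36, …], period ℓ=5 (odd) → k=9
a_0=18:  p_0=18·1+0=18,  q_0=18·0+1=1
…
a_2=1:  p_2=1·37+18=55,  q_2=1·2+1=3
…
a_5=36:  p_5=36·239+92=8696,  q_5=36·13+5=473
a_6=2:  p_6=2·8696+239=17631,  q_6=2·473+13=959
…
a_8=1:  p_8=1·26327+17631=43958,  q_8=1·1432+959=2391
a_9=2:  p_9=2·43958+26327=114243,  q_9=2·2391+1432=6214
fundamental: x₁=114243, y₁=6214  (since 13051463049 − 338·38613796 = 1)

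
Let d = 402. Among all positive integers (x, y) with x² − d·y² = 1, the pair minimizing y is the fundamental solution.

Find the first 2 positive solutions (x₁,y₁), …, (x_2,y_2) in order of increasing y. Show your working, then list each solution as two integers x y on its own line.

401 20
321601 16040

√402 → a₀=20, period (20,40); ℓ=2 even so k=1
i=0: a=20 ⇒ p=20, q=1
i=1: a=20 ⇒ p=401, q=20
fundamental: x₁=401, y₁=20  (since 160801 − 402·400 = 1)
n=2: (401,20)∘(401,20) = (401·401+402·20·20, 401·20+20·401) = (321601,16040)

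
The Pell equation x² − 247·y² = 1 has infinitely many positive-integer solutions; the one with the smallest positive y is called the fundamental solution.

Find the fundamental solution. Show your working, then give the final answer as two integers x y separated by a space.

√247 → a₀=15, period (1,2,1,1,9,1,9,1,1,2,1,30); ℓ=12 even so k=11
step 0: (15, 1)  from 15·(1,0) + (0,1)
…
step 2: (47, 3)  from 2·(16,1) + (15,1)
…
step 5: (1053, 67)  from 9·(110,7) + (63,4)
step 6: (1163, 74)  from 1·(1053,67) + (110,7)
step 7: (11520, 733)  from 9·(1163,74) + (1053,67)
step 8: (12683, 807)  from 1·(11520,733) + (1163,74)
step 9: (24203, 1540)  from 1·(12683,807) + (11520,733)
step 10: (61089, 3887)  from 2·(24203,1540) + (12683,807)
step 11: (85292, 5427)  from 1·(61089,3887) + (24203,1540)
fundamental: x₁=85292, y₁=5427  (since 7274725264 − 247·29452329 = 1)

85292 5427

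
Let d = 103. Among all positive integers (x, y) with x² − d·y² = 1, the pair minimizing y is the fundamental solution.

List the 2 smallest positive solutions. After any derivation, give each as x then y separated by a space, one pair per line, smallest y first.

227528 22419
103537981567 10201900464

d=103: √d = [10; 6,1,2,1,1,9,1,1,2,1,6,20] (ℓ=12, even), read p_11/q_11
k=0  a_k=10  p_k/q_k = 10/1
k=1  a_k=6  p_k/q_k = 61/6
…
k=4  a_k=1  p_k/q_k = 274/27
…
k=8  a_k=1  p_k/q_k = 9611/947
…
k=10  a_k=1  p_k/q_k = 33877/3338
k=11  a_k=6  p_k/q_k = 227528/22419
→ (227528, 22419).  Check: 227528²=51768990784, 103·22419²=51768990783, difference 1.
(227528+22419√103)^2 = 103537981567 + 10201900464√103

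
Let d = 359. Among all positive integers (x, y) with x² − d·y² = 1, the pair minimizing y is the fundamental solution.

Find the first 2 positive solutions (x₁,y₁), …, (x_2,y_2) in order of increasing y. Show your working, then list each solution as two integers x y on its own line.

√359 → a₀=18, period (1,17,1,36); ℓ=4 even so k=3
i=0: a=18 ⇒ p=18, q=1
…
i=2: a=17 ⇒ p=341, q=18
i=3: a=1 ⇒ p=360, q=19
→ (360, 19).  Check: 360²=129600, 359·19²=129599, difference 1.
(x_2, y_2) = (360·360 + 359·19·19, 360·19 + 19·360) = (259199, 13680)

360 19
259199 13680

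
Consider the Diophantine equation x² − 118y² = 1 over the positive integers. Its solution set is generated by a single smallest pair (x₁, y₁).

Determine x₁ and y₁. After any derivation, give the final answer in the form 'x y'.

306917 28254

√118 = [10; 1,6,3,2,10,2,3,6,1,20, …], period ℓ=10 (even) → k=9
k=0  a_k=10  p_k/q_k = 10/1
…
k=8  a_k=6  p_k/q_k = 264802/24377
k=9  a_k=1  p_k/q_k = 306917/28254
→ (306917, 28254).  Check: 306917²=94198044889, 118·28254²=94198044888, difference 1.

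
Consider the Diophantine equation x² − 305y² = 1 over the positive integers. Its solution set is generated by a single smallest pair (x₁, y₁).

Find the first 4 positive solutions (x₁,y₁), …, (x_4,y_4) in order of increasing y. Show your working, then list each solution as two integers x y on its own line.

[17; 2,6,2,34] for √305; ℓ=4 ⇒ convergent index 3
k=0  a_k=17  p_k/q_k = 17/1
k=1  a_k=2  p_k/q_k = 35/2
k=2  a_k=6  p_k/q_k = 227/13
k=3  a_k=2  p_k/q_k = 489/28
(x₁, y₁) = (489, 28);  489² − 305·28² = 1 ✓
k=2:  x_2 = 489·489+305·28·28 = 478241,  y_2 = 489·28+28·489 = 27384
k=3:  x_3 = 489·478241+305·28·27384 = 467719209,  y_3 = 489·27384+28·478241 = 26781524
k=4:  x_4 = 489·467719209+305·28·26781524 = 457428908161,  y_4 = 489·26781524+28·467719209 = 26192303088

489 28
478241 27384
467719209 26781524
457428908161 26192303088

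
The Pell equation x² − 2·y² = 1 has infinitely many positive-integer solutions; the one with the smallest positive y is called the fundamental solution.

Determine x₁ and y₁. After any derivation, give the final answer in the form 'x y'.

d=2: √d = [1; 2] (ℓ=1, odd), read p_1/q_1
k=0  a_k=1  p_k/q_k = 1/1
k=1  a_k=2  p_k/q_k = 3/2
(x₁, y₁) = (3, 2);  3² − 2·2² = 1 ✓

3 2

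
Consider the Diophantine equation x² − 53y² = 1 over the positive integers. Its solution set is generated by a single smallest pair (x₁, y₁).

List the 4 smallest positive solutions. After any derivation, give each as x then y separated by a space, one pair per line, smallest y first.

d=53: √d = [7; 3,1,1,3,14] (ℓ=5, odd), read p_9/q_9
a_0=7:  p_0=7·1+0=7,  q_0=7·0+1=1
…
a_2=1:  p_2=1·22+7=29,  q_2=1·3+1=4
a_3=1:  p_3=1·29+22=51,  q_3=1·4+3=7
a_4=3:  p_4=3·51+29=182,  q_4=3·7+4=25
a_5=14:  p_5=14·182+51=2599,  q_5=14·25+7=357
a_6=3:  p_6=3·2599+182=7979,  q_6=3·357+25=1096
a_7=1:  p_7=1·7979+2599=10578,  q_7=1·1096+357=1453
a_8=1:  p_8=1·10578+7979=18557,  q_8=1·1453+1096=2549
a_9=3:  p_9=3·18557+10578=66249,  q_9=3·2549+1453=9100
fundamental: x₁=66249, y₁=9100  (since 4388930001 − 53·82810000 = 1)
(66249+9100√53)^2 = 8777860001 + 1205731800√53
(66249+9100√53)^3 = 1163048894346249 + 159757052027300√53
(66249+9100√53)^4 = 154101652394311440001 + 21167489878307463600√53

66249 9100
8777860001 1205731800
1163048894346249 159757052027300
154101652394311440001 21167489878307463600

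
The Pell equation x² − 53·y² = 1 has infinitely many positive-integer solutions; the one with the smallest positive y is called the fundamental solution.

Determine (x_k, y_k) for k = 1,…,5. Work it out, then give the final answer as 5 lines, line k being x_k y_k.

66249 9100
8777860001 1205731800
1163048894346249 159757052027300
154101652394311440001 21167489878307463600
20418160737778428282906249 2804650073736225260045500

[7; 3,1,1,3,14] for √53; ℓ=5 ⇒ convergent index 9
a_0=7:  p_0=7·1+0=7,  q_0=7·0+1=1
a_1=3:  p_1=3·7+1=22,  q_1=3·1+0=3
a_2=1:  p_2=1·22+7=29,  q_2=1·3+1=4
…
a_7=1:  p_7=1·7979+2599=10578,  q_7=1·1096+357=1453
a_8=1:  p_8=1·10578+7979=18557,  q_8=1·1453+1096=2549
a_9=3:  p_9=3·18557+10578=66249,  q_9=3·2549+1453=9100
→ (66249, 9100).  Check: 66249²=4388930001, 53·9100²=4388930000, difference 1.
k=2:  x_2 = 66249·66249+53·9100·9100 = 8777860001,  y_2 = 66249·9100+9100·66249 = 1205731800
k=3:  x_3 = 66249·8777860001+53·9100·1205731800 = 1163048894346249,  y_3 = 66249·1205731800+9100·8777860001 = 159757052027300
k=4:  x_4 = 66249·1163048894346249+53·9100·159757052027300 = 154101652394311440001,  y_4 = 66249·159757052027300+9100·1163048894346249 = 21167489878307463600
k=5:  x_5 = 66249·154101652394311440001+53·9100·21167489878307463600 = 20418160737778428282906249,  y_5 = 66249·21167489878307463600+9100·154101652394311440001 = 2804650073736225260045500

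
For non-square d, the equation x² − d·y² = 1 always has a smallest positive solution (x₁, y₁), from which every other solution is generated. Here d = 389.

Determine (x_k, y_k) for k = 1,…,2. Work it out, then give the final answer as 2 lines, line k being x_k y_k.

[19; 1,2,1,1,1,1,2,1,38] for √389; ℓ=9 ⇒ convergent index 17
step 0: (19, 1)  from 19·(1,0) + (0,1)
…
step 3: (79, 4)  from 1·(59,3) + (20,1)
…
step 8: (1282, 65)  from 1·(927,47) + (355,18)
…
step 12: (202418, 10263)  from 1·(151493,7681) + (50925,2582)
step 13: (353911, 17944)  from 1·(202418,10263) + (151493,7681)
…
step 15: (910240, 46151)  from 1·(556329,28207) + (353911,17944)
step 16: (2376809, 120509)  from 2·(910240,46151) + (556329,28207)
step 17: (3287049, 166660)  from 1·(2376809,120509) + (910240,46151)
→ (3287049, 166660).  Check: 3287049²=10804691128401, 389·166660²=10804691128400, difference 1.
(x_2, y_2) = (3287049·3287049 + 389·166660·166660, 3287049·166660 + 166660·3287049) = (21609382256801, 1095639172680)

3287049 166660
21609382256801 1095639172680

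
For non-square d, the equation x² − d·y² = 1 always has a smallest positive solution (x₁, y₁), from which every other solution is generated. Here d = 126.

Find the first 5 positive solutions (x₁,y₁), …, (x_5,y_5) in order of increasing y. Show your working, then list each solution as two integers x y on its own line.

d=126: √d = [11; 4,2,4,22] (ℓ=4, even), read p_3/q_3
k=0  a_k=11  p_k/q_k = 11/1
k=1  a_k=4  p_k/q_k = 45/4
k=2  a_k=2  p_k/q_k = 101/9
k=3  a_k=4  p_k/q_k = 449/40
→ (449, 40).  Check: 449²=201601, 126·40²=201600, difference 1.
n=2: (449,40)∘(449,40) = (449·449+126·40·40, 449·40+40·449) = (403201,35920)
n=3: (403201,35920)∘(449,40) = (449·403201+126·40·35920, 449·35920+40·403201) = (362074049,32256120)
n=4: (362074049,32256120)∘(449,40) = (449·362074049+126·40·32256120, 449·32256120+40·362074049) = (325142092801,28965959840)
n=5: (325142092801,28965959840)∘(449,40) = (449·325142092801+126·40·28965959840, 449·28965959840+40·325142092801) = (291977237261249,26011399680200)

449 40
403201 35920
362074049 32256120
325142092801 28965959840
291977237261249 26011399680200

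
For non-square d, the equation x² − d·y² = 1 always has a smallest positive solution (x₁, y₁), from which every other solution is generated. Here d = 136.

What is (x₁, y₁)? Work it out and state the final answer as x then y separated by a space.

d=136: √d = [11; 1,1,1,22] (ℓ=4, even), read p_3/q_3
a_0=11:  p_0=11·1+0=11,  q_0=11·0+1=1
a_1=1:  p_1=1·11+1=12,  q_1=1·1+0=1
a_2=1:  p_2=1·12+11=23,  q_2=1·1+1=2
a_3=1:  p_3=1·23+12=35,  q_3=1·2+1=3
→ (35, 3).  Check: 35²=1225, 136·3²=1224, difference 1.

35 3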